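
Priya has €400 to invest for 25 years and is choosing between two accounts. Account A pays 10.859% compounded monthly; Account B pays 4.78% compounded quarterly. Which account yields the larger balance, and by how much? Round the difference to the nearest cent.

Account A growth factor: (1 + 0.10859/12)^300 ≈ 14.91758158; balance ≈ 5,967.0326.
Account B growth factor: (1 + 0.01195)^100 ≈ 3.280238893; balance ≈ 1,312.0956.
Account A is larger by 4,654.9371.

Account A, by €4,654.94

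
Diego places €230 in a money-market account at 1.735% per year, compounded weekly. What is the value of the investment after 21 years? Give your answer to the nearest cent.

Periodic rate = 1.735%/52 = 0.000333654; periods = 52·21 = 1092.
A = 230·(1 + 0.01735/52)^1092 ≈ 230·1.4394905 ≈ 331.0828.

€331.08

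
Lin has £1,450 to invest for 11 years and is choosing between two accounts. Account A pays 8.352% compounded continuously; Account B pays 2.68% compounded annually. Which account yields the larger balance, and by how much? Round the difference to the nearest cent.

Account A, by £1,694.22

A: e^(0.08352·11) = e^0.91872 ≈ 2.506080553, so 1,450 × 2.506080553 ≈ 3,633.8168.
B: (1 + 0.0268)^11 ≈ 1.337656056, so 1,450 × 1.337656056 ≈ 1,939.6013.
Difference ≈ 1,694.2155 in favor of A.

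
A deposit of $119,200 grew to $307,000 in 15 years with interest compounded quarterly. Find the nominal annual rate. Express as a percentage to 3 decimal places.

The 60-period growth factor is 307,000/119,200 = 2.5755.
r/4 = 2.5755^(1/60) − 1 ≈ 0.0158924, so r ≈ 4·0.0158924 = 6.35695%.

6.357%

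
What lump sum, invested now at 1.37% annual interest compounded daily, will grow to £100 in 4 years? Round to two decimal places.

Periodic rate = 1.37%/365 = 0.0000375342; 1460 periods.
P = 100/(1 + 0.0137/365)^1460 ≈ 100/1.0563282 ≈ 94.6675.

£94.67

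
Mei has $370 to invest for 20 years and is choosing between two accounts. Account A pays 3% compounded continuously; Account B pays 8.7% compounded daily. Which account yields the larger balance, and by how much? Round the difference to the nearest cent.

Account A growth factor: e^(0.03·20) = e^0.6 ≈ 1.8221188; balance ≈ 674.1840.
Account B growth factor: (1 + 0.087/365)^7300 ≈ 5.696162276; balance ≈ 2,107.5800.
Account B is larger by 1,433.3961.

Account B, by $1,433.40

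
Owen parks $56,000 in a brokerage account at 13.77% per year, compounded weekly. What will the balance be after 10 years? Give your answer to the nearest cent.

$221,524.17

Periodic rate = 13.77%/52 = 0.00264808; periods = 52·10 = 520.
A = 56,000·(1 + 0.1377/52)^520 ≈ 56,000·3.95578874555 ≈ 221,524.1698.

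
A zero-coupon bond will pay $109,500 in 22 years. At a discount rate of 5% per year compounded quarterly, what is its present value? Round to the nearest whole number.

$36,699

Growth factor = (1 + 0.0125)^88 ≈ 2.98375256961.
P = 109,500/2.98375256961 ≈ 36,698.7535.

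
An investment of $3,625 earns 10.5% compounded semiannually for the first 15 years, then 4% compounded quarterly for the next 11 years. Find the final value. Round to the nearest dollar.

$26,068

After 15 years at 10.5%: 3,625 × 4.641551091 ≈ 16,825.6227.
Then 11 years at 4%: 16,825.6227 × 1.5493175715 ≈ 26,068.2329.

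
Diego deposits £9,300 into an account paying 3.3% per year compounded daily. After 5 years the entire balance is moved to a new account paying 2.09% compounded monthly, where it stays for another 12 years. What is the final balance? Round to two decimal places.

After 5 years at 3.3%: 9,300 × 1.1793843223 ≈ 10,968.2742.
Then 12 years at 2.09%: 10,968.2742 × 1.284772742 ≈ 14,091.7397.

£14,091.74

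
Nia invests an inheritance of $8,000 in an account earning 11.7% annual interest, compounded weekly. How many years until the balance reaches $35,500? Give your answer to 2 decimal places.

12.75 years

(1 + 0.00225)^(52t) = 35,500/8,000 = 4.4375.
52t·ln(1 + 0.00225) = ln(4.4375); 52t = 1.4901/0.00224747 ≈ 663.0075.
t ≈ 12.7501 years.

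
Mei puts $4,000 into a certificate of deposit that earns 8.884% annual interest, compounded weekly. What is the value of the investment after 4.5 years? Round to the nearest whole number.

$5,964

Periodic rate = 8.884%/52 = 0.00170846; periods = 52·4.5 = 234.
A = 4,000·(1 + 0.08884/52)^234 ≈ 4,000·1.490987846 ≈ 5,963.9514.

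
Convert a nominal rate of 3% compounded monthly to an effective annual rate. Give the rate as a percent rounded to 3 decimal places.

3.042%

One year is 12 periods at 0.0025 each: (1 + 0.0025)^12 ≈ 1.030416.
EAR = 1.030416 − 1 ≈ 3.04160%.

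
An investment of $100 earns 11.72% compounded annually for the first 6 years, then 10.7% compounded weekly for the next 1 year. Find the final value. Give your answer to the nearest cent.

$216.38

After 6 years at 11.72%: 100 × 1.94439978 ≈ 194.4400.
Then 1 years at 10.7%: 194.4400 × 1.11281191 ≈ 216.3751.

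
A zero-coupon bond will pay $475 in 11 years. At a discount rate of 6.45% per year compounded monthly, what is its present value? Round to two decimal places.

Growth factor = (1 + 0.005375)^132 ≈ 2.02911558.
P = 475/2.02911558 ≈ 234.0921.

$234.09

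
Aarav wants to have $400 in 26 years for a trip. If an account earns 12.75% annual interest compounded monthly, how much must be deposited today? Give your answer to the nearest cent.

$14.79

Growth factor = (1 + 0.010625)^312 ≈ 27.0452887.
P = 400/27.0452887 ≈ 14.7900.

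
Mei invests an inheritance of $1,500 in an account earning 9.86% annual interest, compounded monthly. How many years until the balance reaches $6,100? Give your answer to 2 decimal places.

14.29 years

(1 + 0.00821667)^(12t) = 6,100/1,500 = 4.0667.
12t·ln(1 + 0.00821667) = ln(4.0667); 12t = 1.4028/0.00818309 ≈ 171.4295.
t ≈ 14.2858 years.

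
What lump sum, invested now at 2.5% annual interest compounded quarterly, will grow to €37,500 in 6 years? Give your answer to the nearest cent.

€32,291.62

Periodic rate = 2.5%/4 = 0.00625; 24 periods.
P = 37,500/(1 + 0.00625)^24 ≈ 37,500/1.1612920181 ≈ 32,291.6195.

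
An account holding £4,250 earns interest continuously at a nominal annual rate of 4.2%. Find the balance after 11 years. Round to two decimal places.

A = P·e^(rt) = 4,250·e^(0.042·11) = 4,250·e^0.462.
e^0.462 ≈ 1.587245303, so A ≈ 6,745.7925.

£6,745.79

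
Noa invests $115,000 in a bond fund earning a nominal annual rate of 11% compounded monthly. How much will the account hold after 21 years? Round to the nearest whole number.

$1,146,431

Periodic rate = 11%/12 = 0.00916667; periods = 12·21 = 252.
A = 115,000·(1 + 0.11/12)^252 ≈ 115,000·9.968964926763 ≈ 1,146,430.9666.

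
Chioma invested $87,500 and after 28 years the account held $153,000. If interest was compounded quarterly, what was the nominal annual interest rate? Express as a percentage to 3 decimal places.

(1 + r/4)^112 = 153,000/87,500 = 1.74857.
1 + r/4 = 1.74857^(1/112) ≈ 1.005002, so r/4 ≈ 0.00500175.
r ≈ 4·0.00500175 = 2.00070%.

2.001%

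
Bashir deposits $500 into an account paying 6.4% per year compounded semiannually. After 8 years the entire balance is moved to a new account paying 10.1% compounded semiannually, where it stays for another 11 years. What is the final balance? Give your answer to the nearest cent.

After 8 years at 6.4%: 500 × 1.65529406 ≈ 827.6470.
Then 11 years at 10.1%: 827.6470 × 2.956060024 ≈ 2,446.5743.

$2,446.57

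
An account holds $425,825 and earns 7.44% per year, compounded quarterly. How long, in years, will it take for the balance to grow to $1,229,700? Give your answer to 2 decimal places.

We need (1 + 0.0186)^(4t) = 2.8878, so 4t = ln 2.8878 / ln 1.0186 ≈ 57.5446.
t ≈ 57.5446/4 = 14.3861 years.

14.39 years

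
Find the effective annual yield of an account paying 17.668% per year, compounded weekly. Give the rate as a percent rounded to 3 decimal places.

19.289%

EAR = (1 + 17.668%/52)^52 − 1 = (1 + 0.00339769)^52 − 1.
(1 + 0.00339769)^52 ≈ 1.192892, so EAR ≈ 19.28919%.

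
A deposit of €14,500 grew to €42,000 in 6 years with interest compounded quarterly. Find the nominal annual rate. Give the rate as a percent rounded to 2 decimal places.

18.12%

(1 + r/4)^24 = 42,000/14,500 = 2.89655.
1 + r/4 = 2.89655^(1/24) ≈ 1.04531, so r/4 ≈ 0.0453099.
r ≈ 4·0.0453099 = 18.12395%.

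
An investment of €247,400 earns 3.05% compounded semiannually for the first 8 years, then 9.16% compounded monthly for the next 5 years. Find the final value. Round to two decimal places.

€497,415.39

Phase 1: 247,400·(1 + 0.01525)^16 ≈ 315,186.5423.
Phase 2: 315,186.5423·(1 + 0.0916/12)^60 ≈ 497,415.3906.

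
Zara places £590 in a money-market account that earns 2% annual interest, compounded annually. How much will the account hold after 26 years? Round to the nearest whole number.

Growth factor = (1 + 0.02)^26 ≈ 1.67341811.
A ≈ 590 × 1.67341811 ≈ 987.3167.

£987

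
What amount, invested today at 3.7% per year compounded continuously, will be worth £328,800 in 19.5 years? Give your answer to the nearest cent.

P = A·e^(−rt) = 328,800·e^(−0.7215).
e^(−0.7215) ≈ 0.486022674899, so P ≈ 159,804.2555.

£159,804.26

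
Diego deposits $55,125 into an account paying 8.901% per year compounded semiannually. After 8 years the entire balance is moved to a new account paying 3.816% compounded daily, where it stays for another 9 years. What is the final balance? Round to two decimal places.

$155,977.97

Phase 1: 55,125·(1 + 0.044505)^16 ≈ 110,641.2248.
Phase 2: 110,641.2248·(1 + 0.03816/365)^3285 ≈ 155,977.9741.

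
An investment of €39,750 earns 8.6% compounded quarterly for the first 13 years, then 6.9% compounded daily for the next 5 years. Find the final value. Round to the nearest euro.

After 13 years at 8.6%: 39,750 × 3.02270170064 ≈ 120,152.3926.
Then 5 years at 6.9%: 120,152.3926 × 1.41194388181 ≈ 169,648.4356.

€169,648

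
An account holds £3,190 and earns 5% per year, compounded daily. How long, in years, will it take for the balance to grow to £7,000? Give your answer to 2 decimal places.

We need (1 + 0.000136986)^(365t) = 2.1944, so 365t = ln 2.1944 / ln 1.000137 ≈ 5737.3843.
t ≈ 5737.3843/365 = 15.7189 years.

15.72 years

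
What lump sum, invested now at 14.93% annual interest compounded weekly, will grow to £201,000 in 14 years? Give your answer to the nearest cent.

£24,930.70

Growth factor = (1 + 0.1493/52)^728 ≈ 8.06235008882.
P = 201,000/8.06235008882 ≈ 24,930.6961.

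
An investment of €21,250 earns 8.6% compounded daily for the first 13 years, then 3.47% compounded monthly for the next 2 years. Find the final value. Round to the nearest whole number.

Phase 1: 21,250·(1 + 0.086/365)^4745 ≈ 64,989.4667.
Phase 2: 64,989.4667·(1 + 0.0347/12)^24 ≈ 69,652.9503.

€69,653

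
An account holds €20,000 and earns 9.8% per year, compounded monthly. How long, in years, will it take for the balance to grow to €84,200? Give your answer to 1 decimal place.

14.7 years

(1 + 0.00816667)^(12t) = 84,200/20,000 = 4.21.
12t·ln(1 + 0.00816667) = ln(4.21); 12t = 1.4375/0.0081335 ≈ 176.7336.
t ≈ 14.7278 years.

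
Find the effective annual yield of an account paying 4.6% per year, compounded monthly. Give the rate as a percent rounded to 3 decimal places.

One year is 12 periods at 0.00383333 each: (1 + 0.00383333)^12 ≈ 1.046982.
EAR = 1.046982 − 1 ≈ 4.69823%.

4.698%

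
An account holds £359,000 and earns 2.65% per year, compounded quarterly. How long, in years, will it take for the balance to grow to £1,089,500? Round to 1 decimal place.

(1 + 0.006625)^(4t) = 1,089,500/359,000 = 3.0348.
4t·ln(1 + 0.006625) = ln(3.0348); 4t = 1.1102/0.00660315 ≈ 168.1245.
t ≈ 42.0311 years.

42.0 years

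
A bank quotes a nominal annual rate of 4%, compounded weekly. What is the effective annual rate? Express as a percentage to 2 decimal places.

EAR = (1 + 4%/52)^52 − 1 = (1 + 0.000769231)^52 − 1.
(1 + 0.000769231)^52 ≈ 1.040795, so EAR ≈ 4.07948%.

4.08%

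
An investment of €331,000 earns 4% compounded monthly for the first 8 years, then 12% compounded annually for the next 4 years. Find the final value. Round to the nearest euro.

Phase 1: 331,000·(1 + 0.04/12)^96 ≈ 455,586.7845.
Phase 2: 455,586.7845·(1 + 0.12)^4 ≈ 716,874.6255.

€716,875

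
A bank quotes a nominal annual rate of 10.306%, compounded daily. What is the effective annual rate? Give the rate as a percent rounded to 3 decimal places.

10.854%

One year is 365 periods at 0.000282356 each: (1 + 0.000282356)^365 ≈ 1.108542.
EAR = 1.108542 − 1 ≈ 10.85418%.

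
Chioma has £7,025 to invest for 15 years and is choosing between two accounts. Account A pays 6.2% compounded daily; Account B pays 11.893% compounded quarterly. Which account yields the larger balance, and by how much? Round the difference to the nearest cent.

A: (1 + 0.062/365)^5475 ≈ 2.5343090167, so 7,025 × 2.5343090167 ≈ 17,803.5208.
B: (1 + 0.0297325)^60 ≈ 5.8004969007, so 7,025 × 5.8004969007 ≈ 40,748.4907.
Difference ≈ 22,944.9699 in favor of B.

Account B, by £22,944.97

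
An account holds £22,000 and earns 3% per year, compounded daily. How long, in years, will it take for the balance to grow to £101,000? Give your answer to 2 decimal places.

(1 + 0.0000821918)^(365t) = 101,000/22,000 = 4.5909.
365t·ln(1 + 0.0000821918) = ln(4.5909); 365t = 1.5241/8.21884e-05 ≈ 18543.7118.
t ≈ 50.8047 years.

50.80 years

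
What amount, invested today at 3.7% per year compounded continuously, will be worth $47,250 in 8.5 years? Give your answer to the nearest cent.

P = A·e^(−rt) = 47,250·e^(−0.3145).
e^(−0.3145) ≈ 0.73015385995, so P ≈ 34,499.7699.

$34,499.77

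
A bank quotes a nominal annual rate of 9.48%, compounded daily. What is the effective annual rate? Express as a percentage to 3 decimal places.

9.943%

EAR = (1 + 9.48%/365)^365 − 1 = (1 + 0.000259726)^365 − 1.
(1 + 0.000259726)^365 ≈ 1.099425, so EAR ≈ 9.94254%.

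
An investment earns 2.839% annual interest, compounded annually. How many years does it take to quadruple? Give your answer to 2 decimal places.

49.52 years

(1 + 0.02839)^t = 4.
t = ln 4 / ln(1 + 0.02839) ≈ 1.3863/0.0279945 ≈ 49.5203.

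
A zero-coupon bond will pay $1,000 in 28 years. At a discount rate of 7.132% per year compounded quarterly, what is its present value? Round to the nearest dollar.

$138

Periodic rate = 7.132%/4 = 0.01783; 112 periods.
P = 1,000/(1 + 0.01783)^112 ≈ 1,000/7.23815202 ≈ 138.1568.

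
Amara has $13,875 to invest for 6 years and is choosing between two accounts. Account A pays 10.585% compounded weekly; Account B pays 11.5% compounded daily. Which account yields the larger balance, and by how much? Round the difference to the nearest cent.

A: (1 + 0.10585/52)^312 ≈ 1.8859930109, so 13,875 × 1.8859930109 ≈ 26,168.1530.
B: (1 + 0.115/365)^2190 ≈ 1.9934988764, so 13,875 × 1.9934988764 ≈ 27,659.7969.
Difference ≈ 1,491.6439 in favor of B.

Account B, by $1,491.64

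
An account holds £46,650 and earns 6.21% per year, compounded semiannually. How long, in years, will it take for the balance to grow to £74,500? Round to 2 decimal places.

(1 + 0.03105)^(2t) = 74,500/46,650 = 1.597.
2t·ln(1 + 0.03105) = ln(1.597); 2t = 0.46813/0.0305777 ≈ 15.3094.
t ≈ 7.6547 years.

7.65 years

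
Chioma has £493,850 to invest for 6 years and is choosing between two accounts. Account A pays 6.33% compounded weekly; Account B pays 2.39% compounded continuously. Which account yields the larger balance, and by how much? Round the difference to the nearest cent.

Account A, by £151,840.66

A: (1 + 0.0633/52)^312 ≈ 1.46165451083, so 493,850 × 1.46165451083 ≈ 721,838.0802.
B: e^(0.0239·6) = e^0.1434 ≈ 1.1541913859, so 493,850 × 1.1541913859 ≈ 569,997.4159.
Difference ≈ 151,840.6642 in favor of A.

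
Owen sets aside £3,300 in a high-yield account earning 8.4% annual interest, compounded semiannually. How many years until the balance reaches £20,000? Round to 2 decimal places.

21.90 years

We need (1 + 0.042)^(2t) = 6.0606, so 2t = ln 6.0606 / ln 1.042 ≈ 43.7950.
t ≈ 43.7950/2 = 21.8975 years.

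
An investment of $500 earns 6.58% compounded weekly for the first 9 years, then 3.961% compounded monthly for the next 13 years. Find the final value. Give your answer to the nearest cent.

$1,510.98

After 9 years at 6.58%: 500 × 1.807284849 ≈ 903.6424.
Then 13 years at 3.961%: 903.6424 × 1.672102834 ≈ 1,510.9831.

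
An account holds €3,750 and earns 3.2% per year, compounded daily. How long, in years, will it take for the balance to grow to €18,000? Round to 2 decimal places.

49.02 years

We need (1 + 0.0000876712)^(365t) = 4.8, so 365t = ln 4.8 / ln 1.000088 ≈ 17892.8096.
t ≈ 17892.8096/365 = 49.0214 years.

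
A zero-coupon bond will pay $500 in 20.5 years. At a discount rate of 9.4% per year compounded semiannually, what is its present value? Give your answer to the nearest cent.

$76.06

Periodic rate = 9.4%/2 = 0.047; 41 periods.
P = 500/(1 + 0.047)^41 ≈ 500/6.57376158 ≈ 76.0600.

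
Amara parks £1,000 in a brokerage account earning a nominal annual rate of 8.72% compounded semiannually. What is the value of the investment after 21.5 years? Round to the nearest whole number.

Growth factor = (1 + 0.0436)^43 ≈ 6.265634086.
A ≈ 1,000 × 6.265634086 ≈ 6,265.6341.

£6,266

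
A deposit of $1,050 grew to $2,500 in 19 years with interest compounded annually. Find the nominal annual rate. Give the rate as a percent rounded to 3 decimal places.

The 19-period growth factor is 2,500/1,050 = 2.38095.
r = 2.38095^(1/19) − 1 ≈ 0.0467163, i.e. 4.67163%.

4.672%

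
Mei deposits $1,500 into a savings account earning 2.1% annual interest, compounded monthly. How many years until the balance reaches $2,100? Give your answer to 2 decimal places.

(1 + 0.00175)^(12t) = 2,100/1,500 = 1.4.
12t·ln(1 + 0.00175) = ln(1.4); 12t = 0.33647/0.00174847 ≈ 192.4380.
t ≈ 16.0365 years.

16.04 years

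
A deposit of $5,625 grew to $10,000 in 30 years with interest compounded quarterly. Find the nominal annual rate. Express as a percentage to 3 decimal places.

1.922%

The 120-period growth factor is 10,000/5,625 = 1.77778.
r/4 = 1.77778^(1/120) − 1 ≈ 0.00480621, so r ≈ 4·0.00480621 = 1.92249%.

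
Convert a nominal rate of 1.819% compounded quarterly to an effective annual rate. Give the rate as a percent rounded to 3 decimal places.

1.831%

EAR = (1 + 1.819%/4)^4 − 1 = (1 + 0.0045475)^4 − 1.
(1 + 0.0045475)^4 ≈ 1.018314, so EAR ≈ 1.83145%.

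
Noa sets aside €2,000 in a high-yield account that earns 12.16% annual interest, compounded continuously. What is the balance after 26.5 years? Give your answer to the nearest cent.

€50,176.52

A = P·e^(rt) = 2,000·e^(0.1216·26.5) = 2,000·e^3.2224.
e^3.2224 ≈ 25.088259808, so A ≈ 50,176.5196.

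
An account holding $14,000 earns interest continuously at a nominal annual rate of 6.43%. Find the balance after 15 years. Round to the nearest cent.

$36,728.66

A = P·e^(rt) = 14,000·e^(0.0643·15) = 14,000·e^0.9645.
e^0.9645 ≈ 2.6234755907, so A ≈ 36,728.6583.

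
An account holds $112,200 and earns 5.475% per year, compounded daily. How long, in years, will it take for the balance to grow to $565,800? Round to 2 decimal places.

(1 + 0.00015)^(365t) = 565,800/112,200 = 5.0428.
365t·ln(1 + 0.00015) = ln(5.0428); 365t = 1.618/0.000149989 ≈ 10787.1934.
t ≈ 29.5540 years.

29.55 years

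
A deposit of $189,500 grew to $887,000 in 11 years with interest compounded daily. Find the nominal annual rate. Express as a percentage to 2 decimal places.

14.03%

The 4015-period growth factor is 887,000/189,500 = 4.68074.
r/365 = 4.68074^(1/4015) − 1 ≈ 0.000384496, so r ≈ 365·0.000384496 = 14.03412%.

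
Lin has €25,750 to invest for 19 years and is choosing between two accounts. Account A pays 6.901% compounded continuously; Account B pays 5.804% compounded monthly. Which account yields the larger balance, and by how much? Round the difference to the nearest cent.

Account A, by €18,182.46

Account A growth factor: e^(0.06901·19) = e^1.31119 ≈ 3.7105866841; balance ≈ 95,547.6071.
Account B growth factor: (1 + 0.05804/12)^228 ≈ 3.0044716435; balance ≈ 77,365.1448.
Account A is larger by 18,182.4623.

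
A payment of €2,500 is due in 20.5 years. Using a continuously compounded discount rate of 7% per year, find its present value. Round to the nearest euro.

P = A·e^(−rt) = 2,500·e^(−1.435).
e^(−1.435) ≈ 0.238115364, so P ≈ 595.2884.

€595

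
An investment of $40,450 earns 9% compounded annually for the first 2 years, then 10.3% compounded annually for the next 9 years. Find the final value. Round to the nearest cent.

$116,131.79

Phase 1: 40,450·(1 + 0.09)^2 ≈ 48,058.6450.
Phase 2: 48,058.6450·(1 + 0.103)^9 ≈ 116,131.7937.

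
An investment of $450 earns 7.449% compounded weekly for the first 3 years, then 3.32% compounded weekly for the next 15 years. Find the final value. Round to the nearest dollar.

After 3 years at 7.449%: 450 × 1.25020819 ≈ 562.5937.
Then 15 years at 3.32%: 562.5937 × 1.64516567 ≈ 925.5598.

$926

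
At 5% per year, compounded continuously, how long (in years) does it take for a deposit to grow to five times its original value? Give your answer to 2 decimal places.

e^(0.05t) = 5, so 0.05t = ln 5 ≈ 1.6094.
t ≈ 1.6094/0.05 ≈ 32.1888.

32.19 years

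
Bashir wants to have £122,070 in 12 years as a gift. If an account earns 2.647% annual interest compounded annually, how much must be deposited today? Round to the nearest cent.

£89,218.27

Annual rate = 2.647% = 0.02647; 12 periods.
P = 122,070/(1 + 0.02647)^12 ≈ 122,070/1.36821747335 ≈ 89,218.2730.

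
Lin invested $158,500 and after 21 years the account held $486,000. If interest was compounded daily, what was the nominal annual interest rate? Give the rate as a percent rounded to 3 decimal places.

5.336%

(1 + r/365)^7665 = 486,000/158,500 = 3.06625.
1 + r/365 = 3.06625^(1/7665) ≈ 1.000146, so r/365 ≈ 0.000146189.
r ≈ 365·0.000146189 = 5.33589%.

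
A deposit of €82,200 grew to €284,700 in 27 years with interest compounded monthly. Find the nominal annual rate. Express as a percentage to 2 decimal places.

4.61%

The 324-period growth factor is 284,700/82,200 = 3.4635.
r/12 = 3.4635^(1/324) − 1 ≈ 0.00384156, so r ≈ 12·0.00384156 = 4.60987%.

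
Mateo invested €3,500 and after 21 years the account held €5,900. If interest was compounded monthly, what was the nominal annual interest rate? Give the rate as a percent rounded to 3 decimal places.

2.489%

The 252-period growth factor is 5,900/3,500 = 1.68571.
r/12 = 1.68571^(1/252) − 1 ≈ 0.00207433, so r ≈ 12·0.00207433 = 2.48919%.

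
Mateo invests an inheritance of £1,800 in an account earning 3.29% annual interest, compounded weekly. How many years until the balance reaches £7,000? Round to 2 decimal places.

41.29 years

We need (1 + 0.000632692)^(52t) = 3.8889, so 52t = ln 3.8889 / ln 1.000633 ≈ 2147.2571.
t ≈ 2147.2571/52 = 41.2934 years.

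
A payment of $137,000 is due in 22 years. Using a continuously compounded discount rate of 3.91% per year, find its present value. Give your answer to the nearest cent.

P = A·e^(−rt) = 137,000·e^(−0.8602).
e^(−0.8602) ≈ 0.423077458364, so P ≈ 57,961.6118.

$57,961.61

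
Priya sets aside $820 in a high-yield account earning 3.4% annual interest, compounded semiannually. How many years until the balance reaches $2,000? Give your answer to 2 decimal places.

26.45 years

(1 + 0.017)^(2t) = 2,000/820 = 2.439.
2t·ln(1 + 0.017) = ln(2.439); 2t = 0.8916/0.0168571 ≈ 52.8915.
t ≈ 26.4457 years.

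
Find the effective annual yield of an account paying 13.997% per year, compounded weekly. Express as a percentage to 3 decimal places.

One year is 52 periods at 0.00269173 each: (1 + 0.00269173)^52 ≈ 1.150023.
EAR = 1.150023 − 1 ≈ 15.00230%.

15.002%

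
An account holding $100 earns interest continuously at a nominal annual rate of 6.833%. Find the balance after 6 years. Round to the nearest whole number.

A = P·e^(rt) = 100·e^(0.06833·6) = 100·e^0.40998.
e^0.40998 ≈ 1.50678765, so A ≈ 150.6788.

$151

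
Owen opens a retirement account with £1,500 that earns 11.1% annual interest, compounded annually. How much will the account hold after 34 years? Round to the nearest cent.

£53,748.86

Growth factor = (1 + 0.111)^34 ≈ 35.832573799.
A ≈ 1,500 × 35.832573799 ≈ 53,748.8607.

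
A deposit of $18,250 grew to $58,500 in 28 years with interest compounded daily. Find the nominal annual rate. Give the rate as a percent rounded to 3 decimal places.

(1 + r/365)^10220 = 58,500/18,250 = 3.20548.
1 + r/365 = 3.20548^(1/10220) ≈ 1.000114, so r/365 ≈ 0.000113985.
r ≈ 365·0.000113985 = 4.16046%.

4.160%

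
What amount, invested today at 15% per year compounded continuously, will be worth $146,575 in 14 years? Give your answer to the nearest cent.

P = A·e^(−rt) = 146,575·e^(−2.1).
e^(−2.1) ≈ 0.122456428253, so P ≈ 17,949.0510.

$17,949.05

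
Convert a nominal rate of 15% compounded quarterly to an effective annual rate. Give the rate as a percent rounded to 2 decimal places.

15.87%

One year is 4 periods at 0.0375 each: (1 + 0.0375)^4 ≈ 1.15865.
EAR = 1.15865 − 1 ≈ 15.86504%.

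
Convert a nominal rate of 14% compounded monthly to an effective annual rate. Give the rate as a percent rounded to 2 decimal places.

One year is 12 periods at 0.0116667 each: (1 + 0.0116667)^12 ≈ 1.149342.
EAR = 1.149342 − 1 ≈ 14.93420%.

14.93%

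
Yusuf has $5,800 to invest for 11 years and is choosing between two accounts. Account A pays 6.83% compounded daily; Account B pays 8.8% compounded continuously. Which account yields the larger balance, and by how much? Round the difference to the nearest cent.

Account B, by $2,975.80

A: (1 + 0.0683/365)^4015 ≈ 2.1196049265, so 5,800 × 2.1196049265 ≈ 12,293.7086.
B: e^(0.088·11) = e^0.968 ≈ 2.6326738428, so 5,800 × 2.6326738428 ≈ 15,269.5083.
Difference ≈ 2,975.7997 in favor of B.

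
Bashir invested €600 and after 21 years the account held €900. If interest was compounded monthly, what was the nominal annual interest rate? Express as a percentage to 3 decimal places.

The 252-period growth factor is 900/600 = 1.5.
r/12 = 1.5^(1/252) − 1 ≈ 0.00161028, so r ≈ 12·0.00161028 = 1.93234%.

1.932%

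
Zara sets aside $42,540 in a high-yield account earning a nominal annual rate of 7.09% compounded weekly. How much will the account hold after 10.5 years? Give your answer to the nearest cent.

$89,513.35

Growth factor = (1 + 0.0709/52)^546 ≈ 2.1042159898.
A ≈ 42,540 × 2.1042159898 ≈ 89,513.3482.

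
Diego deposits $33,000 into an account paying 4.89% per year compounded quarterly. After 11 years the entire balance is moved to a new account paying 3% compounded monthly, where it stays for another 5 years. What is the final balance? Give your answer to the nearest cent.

$65,428.57

After 11 years at 4.89%: 33,000 × 1.7068313493 ≈ 56,325.4345.
Then 5 years at 3%: 56,325.4345 × 1.1616167816 ≈ 65,428.5700.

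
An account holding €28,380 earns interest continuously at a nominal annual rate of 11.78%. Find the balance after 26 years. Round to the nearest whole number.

€606,973

A = P·e^(rt) = 28,380·e^(0.1178·26) = 28,380·e^3.0628.
e^3.0628 ≈ 21.3873580042, so A ≈ 606,973.2202.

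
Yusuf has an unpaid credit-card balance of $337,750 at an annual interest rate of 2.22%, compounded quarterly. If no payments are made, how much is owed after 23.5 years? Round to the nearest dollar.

$568,251

Periodic rate = 2.22%/4 = 0.00555; periods = 4·23.5 = 94.
A = 337,750·(1 + 0.00555)^94 ≈ 337,750·1.68246102419 ≈ 568,251.2109.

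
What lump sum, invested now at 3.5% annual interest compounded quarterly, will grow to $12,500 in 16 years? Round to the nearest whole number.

Periodic rate = 3.5%/4 = 0.00875; 64 periods.
P = 12,500/(1 + 0.00875)^64 ≈ 12,500/1.7464133989 ≈ 7,157.5264.

$7,158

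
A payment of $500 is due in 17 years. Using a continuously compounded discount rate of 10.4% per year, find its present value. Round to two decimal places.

P = A·e^(−rt) = 500·e^(−1.768).
e^(−1.768) ≈ 0.170673996, so P ≈ 85.3370.

$85.34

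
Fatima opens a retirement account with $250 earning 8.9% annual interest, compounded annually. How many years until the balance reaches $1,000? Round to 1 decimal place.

We need (1 + 0.089)^t = 4, so t = ln 4 / ln 1.089 ≈ 16.2596.

16.3 years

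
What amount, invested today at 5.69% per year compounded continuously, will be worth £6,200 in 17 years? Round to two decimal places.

P = A·e^(−rt) = 6,200·e^(−0.9673).
e^(−0.9673) ≈ 0.3801079453, so P ≈ 2,356.6693.

£2,356.67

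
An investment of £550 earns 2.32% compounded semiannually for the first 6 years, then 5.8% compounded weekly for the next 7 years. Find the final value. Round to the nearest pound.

£948

Phase 1: 550·(1 + 0.0116)^12 ≈ 631.6384.
Phase 2: 631.6384·(1 + 0.058/52)^364 ≈ 947.7501.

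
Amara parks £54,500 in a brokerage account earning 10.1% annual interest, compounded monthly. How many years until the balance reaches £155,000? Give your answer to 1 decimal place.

(1 + 0.00841667)^(12t) = 155,000/54,500 = 2.844.
12t·ln(1 + 0.00841667) = ln(2.844); 12t = 1.0452/0.00838144 ≈ 124.7070.
t ≈ 10.3922 years.

10.4 years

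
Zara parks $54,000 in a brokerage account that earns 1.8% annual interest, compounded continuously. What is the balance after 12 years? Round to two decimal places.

A = P·e^(rt) = 54,000·e^(0.018·12) = 54,000·e^0.216.
e^0.216 ≈ 1.241102379, so A ≈ 67,019.5285.

$67,019.53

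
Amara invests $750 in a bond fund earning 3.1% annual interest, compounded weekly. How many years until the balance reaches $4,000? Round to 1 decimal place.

54.0 years

We need (1 + 0.000596154)^(52t) = 5.3333, so 52t = ln 5.3333 / ln 1.000596 ≈ 2808.7974.
t ≈ 2808.7974/52 = 54.0153 years.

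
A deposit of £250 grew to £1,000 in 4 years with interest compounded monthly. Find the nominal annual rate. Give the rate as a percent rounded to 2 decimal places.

(1 + r/12)^48 = 1,000/250 = 4.
1 + r/12 = 4^(1/48) ≈ 1.029302, so r/12 ≈ 0.0293022.
r ≈ 12·0.0293022 = 35.16268%.

35.16%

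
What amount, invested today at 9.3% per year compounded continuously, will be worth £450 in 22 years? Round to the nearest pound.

P = A·e^(−rt) = 450·e^(−2.046).
e^(−2.046) ≈ 0.129250874, so P ≈ 58.1629.

£58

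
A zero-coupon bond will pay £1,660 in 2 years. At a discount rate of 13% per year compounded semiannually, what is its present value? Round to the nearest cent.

£1,290.36

Growth factor = (1 + 0.065)^4 ≈ 1.286466351.
P = 1,660/1.286466351 ≈ 1,290.3563.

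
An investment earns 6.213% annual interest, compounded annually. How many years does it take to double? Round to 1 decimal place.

11.5 years

(1 + 0.06213)^t = 2.
t = ln 2 / ln(1 + 0.06213) ≈ 0.69315/0.0602763 ≈ 11.4995.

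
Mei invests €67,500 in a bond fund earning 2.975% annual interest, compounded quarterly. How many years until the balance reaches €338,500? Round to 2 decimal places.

We need (1 + 0.0074375)^(4t) = 5.0148, so 4t = ln 5.0148 / ln 1.007437 ≈ 217.5980.
t ≈ 217.5980/4 = 54.3995 years.

54.40 years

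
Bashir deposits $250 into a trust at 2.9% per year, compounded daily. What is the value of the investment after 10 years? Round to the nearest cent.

$334.10

Growth factor = (1 + 0.029/365)^3650 ≈ 1.33641209.
A ≈ 250 × 1.33641209 ≈ 334.1030.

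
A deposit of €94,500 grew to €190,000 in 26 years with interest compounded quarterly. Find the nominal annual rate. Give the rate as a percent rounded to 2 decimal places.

The 104-period growth factor is 190,000/94,500 = 2.01058.
r/4 = 2.01058^(1/104) − 1 ≈ 0.00673822, so r ≈ 4·0.00673822 = 2.69529%.

2.70%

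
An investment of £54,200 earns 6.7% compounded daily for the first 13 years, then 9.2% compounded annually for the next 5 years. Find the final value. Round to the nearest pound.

£201,070

After 13 years at 6.7%: 54,200 × 2.38910798606 ≈ 129,489.6528.
Then 5 years at 9.2%: 129,489.6528 × 1.5527916673 ≈ 201,070.4539.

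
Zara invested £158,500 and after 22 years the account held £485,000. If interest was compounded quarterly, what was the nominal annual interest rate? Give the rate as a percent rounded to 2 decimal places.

The 88-period growth factor is 485,000/158,500 = 3.05994.
r/4 = 3.05994^(1/88) − 1 ≈ 0.0127901, so r ≈ 4·0.0127901 = 5.11605%.

5.12%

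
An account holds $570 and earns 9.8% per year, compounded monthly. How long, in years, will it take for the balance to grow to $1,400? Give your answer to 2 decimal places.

9.21 years

We need (1 + 0.00816667)^(12t) = 2.4561, so 12t = ln 2.4561 / ln 1.008167 ≈ 110.4803.
t ≈ 110.4803/12 = 9.2067 years.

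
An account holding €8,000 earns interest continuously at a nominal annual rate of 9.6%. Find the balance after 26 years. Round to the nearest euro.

€97,071

A = P·e^(rt) = 8,000·e^(0.096·26) = 8,000·e^2.496.
e^2.496 ≈ 12.133861315, so A ≈ 97,070.8905.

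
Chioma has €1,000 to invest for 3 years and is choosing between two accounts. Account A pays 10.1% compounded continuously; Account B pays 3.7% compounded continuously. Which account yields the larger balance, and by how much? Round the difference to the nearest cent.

A: e^(0.101·3) = e^0.303 ≈ 1.353914464, so 1,000 × 1.353914464 ≈ 1,353.9145.
B: e^(0.037·3) = e^0.111 ≈ 1.117394907, so 1,000 × 1.117394907 ≈ 1,117.3949.
Difference ≈ 236.5196 in favor of A.

Account A, by €236.52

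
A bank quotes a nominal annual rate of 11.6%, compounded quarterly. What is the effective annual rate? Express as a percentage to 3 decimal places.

One year is 4 periods at 0.029 each: (1 + 0.029)^4 ≈ 1.121144.
EAR = 1.121144 − 1 ≈ 12.11443%.

12.114%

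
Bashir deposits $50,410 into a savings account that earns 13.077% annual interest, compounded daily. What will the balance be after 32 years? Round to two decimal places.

$3,307,937.37

Periodic rate = 13.077%/365 = 0.000358274; periods = 365·32 = 11680.
A = 50,410·(1 + 0.13077/365)^11680 ≈ 50,410·65.62065801881 ≈ 3,307,937.3707.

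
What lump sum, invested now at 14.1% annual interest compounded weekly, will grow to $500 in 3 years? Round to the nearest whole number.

$328

Periodic rate = 14.1%/52 = 0.00271154; 156 periods.
P = 500/(1 + 0.141/52)^156 ≈ 500/1.52566067 ≈ 327.7269.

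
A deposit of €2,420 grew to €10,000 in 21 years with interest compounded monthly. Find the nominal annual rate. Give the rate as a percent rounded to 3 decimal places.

6.775%

The 252-period growth factor is 10,000/2,420 = 4.13223.
r/12 = 4.13223^(1/252) − 1 ≈ 0.00564611, so r ≈ 12·0.00564611 = 6.77533%.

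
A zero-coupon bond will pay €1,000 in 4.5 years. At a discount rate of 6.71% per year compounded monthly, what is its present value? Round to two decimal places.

Periodic rate = 6.71%/12 = 0.00559167; 54 periods.
P = 1,000/(1 + 0.0671/12)^54 ≈ 1,000/1.35135654 ≈ 739.9972.

€740.00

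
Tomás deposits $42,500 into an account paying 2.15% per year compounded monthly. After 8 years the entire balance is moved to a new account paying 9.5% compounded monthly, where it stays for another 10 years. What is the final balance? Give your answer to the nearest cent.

Phase 1: 42,500·(1 + 0.0215/12)^96 ≈ 50,468.5402.
Phase 2: 50,468.5402·(1 + 0.095/12)^120 ≈ 130,009.7554.

$130,009.76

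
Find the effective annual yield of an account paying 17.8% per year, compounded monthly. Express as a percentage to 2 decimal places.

EAR = (1 + 17.8%/12)^12 − 1 = (1 + 0.0148333)^12 − 1.
(1 + 0.0148333)^12 ≈ 1.193264, so EAR ≈ 19.32644%.

19.33%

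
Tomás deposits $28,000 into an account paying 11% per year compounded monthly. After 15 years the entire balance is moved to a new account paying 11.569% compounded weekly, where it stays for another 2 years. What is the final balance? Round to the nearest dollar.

After 15 years at 11%: 28,000 × 5.16798776932 ≈ 144,703.6575.
Then 2 years at 11.569%: 144,703.6575 × 1.260014203 ≈ 182,328.6637.

$182,329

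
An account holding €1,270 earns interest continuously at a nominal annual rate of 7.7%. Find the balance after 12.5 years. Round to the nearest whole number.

A = P·e^(rt) = 1,270·e^(0.077·12.5) = 1,270·e^0.9625.
e^0.9625 ≈ 2.618233883, so A ≈ 3,325.1570.

€3,325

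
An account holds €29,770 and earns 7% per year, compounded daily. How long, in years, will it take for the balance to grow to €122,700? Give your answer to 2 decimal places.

20.23 years

We need (1 + 0.000191781)^(365t) = 4.1216, so 365t = ln 4.1216 / ln 1.000192 ≈ 7385.3942.
t ≈ 7385.3942/365 = 20.2340 years.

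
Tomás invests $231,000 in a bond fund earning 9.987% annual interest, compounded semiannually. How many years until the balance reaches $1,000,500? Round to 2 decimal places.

15.04 years

We need (1 + 0.049935)^(2t) = 4.3312, so 2t = ln 4.3312 / ln 1.049935 ≈ 30.0819.
t ≈ 30.0819/2 = 15.0409 years.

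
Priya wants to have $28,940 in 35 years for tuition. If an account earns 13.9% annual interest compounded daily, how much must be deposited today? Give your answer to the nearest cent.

Growth factor = (1 + 0.139/365)^12775 ≈ 129.55090411.
P = 28,940/129.55090411 ≈ 223.3871.

$223.39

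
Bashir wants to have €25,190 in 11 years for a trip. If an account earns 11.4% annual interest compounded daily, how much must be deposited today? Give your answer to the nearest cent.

Growth factor = (1 + 0.114/365)^4015 ≈ 3.5036462455.
P = 25,190/3.5036462455 ≈ 7,189.6528.

€7,189.65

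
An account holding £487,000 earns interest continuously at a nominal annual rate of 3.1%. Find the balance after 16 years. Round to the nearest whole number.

£799,722

A = P·e^(rt) = 487,000·e^(0.031·16) = 487,000·e^0.496.
e^0.496 ≈ 1.64213955782, so A ≈ 799,721.9647.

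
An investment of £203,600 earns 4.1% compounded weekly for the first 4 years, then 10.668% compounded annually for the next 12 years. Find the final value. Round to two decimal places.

After 4 years at 4.1%: 203,600 × 1.17813818148 ≈ 239,868.9337.
Then 12 years at 10.668%: 239,868.9337 × 3.37492974755 ≈ 809,540.8000.

£809,540.80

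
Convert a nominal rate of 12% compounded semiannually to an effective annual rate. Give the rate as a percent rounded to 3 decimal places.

12.360%

EAR = (1 + 12%/2)^2 − 1 = (1 + 0.06)^2 − 1.
(1 + 0.06)^2 ≈ 1.1236, so EAR ≈ 12.36000%.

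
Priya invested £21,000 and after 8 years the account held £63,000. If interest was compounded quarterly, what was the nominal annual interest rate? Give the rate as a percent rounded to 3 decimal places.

13.971%

The 32-period growth factor is 63,000/21,000 = 3.
r/4 = 3^(1/32) − 1 ≈ 0.0349278, so r ≈ 4·0.0349278 = 13.97111%.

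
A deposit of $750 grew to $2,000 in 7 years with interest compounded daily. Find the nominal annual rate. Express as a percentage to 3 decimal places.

14.015%

The 2555-period growth factor is 2,000/750 = 2.66667.
r/365 = 2.66667^(1/2555) − 1 ≈ 0.00038396, so r ≈ 365·0.00038396 = 14.01454%.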